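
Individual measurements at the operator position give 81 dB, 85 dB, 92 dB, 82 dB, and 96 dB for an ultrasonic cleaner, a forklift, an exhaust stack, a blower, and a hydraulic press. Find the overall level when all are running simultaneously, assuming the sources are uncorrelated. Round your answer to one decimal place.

97.9 dB

Incoherent sources combine by intensity addition: L_total = 10·log₁₀(Σ 10^(L_i/10)).
Σ 10^(L/10) = 10^(81/10) + 10^(85/10) + 10^(92/10) + 10^(82/10) + 10^(96/10) = 6.167e+09.
L_total = 10·log₁₀(6.167e+09) = 97.90 dB.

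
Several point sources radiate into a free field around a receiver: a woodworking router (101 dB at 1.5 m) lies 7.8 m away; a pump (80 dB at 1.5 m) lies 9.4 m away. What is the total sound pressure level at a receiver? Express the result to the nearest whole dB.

First find each source's level at the receiver (point-source: −20·log₁₀(r/r_ref)), then combine on an intensity basis.
woodworking router: 101 − 20·log₁₀(7.8/1.5) = 101 − 14.32 = 86.68 dB.
pump: 80 − 20·log₁₀(9.4/1.5) = 80 − 15.94 = 64.06 dB.
Σ 10^(L/10) = 4.681e+08 → L_total = 10·log₁₀(4.681e+08) = 86.70 dB.

87 dB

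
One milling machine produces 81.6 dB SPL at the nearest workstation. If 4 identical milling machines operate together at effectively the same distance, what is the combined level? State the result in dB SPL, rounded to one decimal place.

N identical incoherent sources raise the level by 10·log₁₀ N.
L_total = 81.6 + 10·log₁₀(4) = 81.6 + 6.021 = 87.62 dB SPL.

87.6 dB SPL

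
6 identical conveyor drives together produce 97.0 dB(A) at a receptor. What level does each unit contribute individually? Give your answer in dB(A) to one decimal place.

Dividing the total intensity by 6 lowers the level by 10·log₁₀ 6 = 7.782 dB: L₁ = 97.0 − 7.782.

89.2 dB(A)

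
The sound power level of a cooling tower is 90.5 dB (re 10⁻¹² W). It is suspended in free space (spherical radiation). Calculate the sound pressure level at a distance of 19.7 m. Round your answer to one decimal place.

53.6 dB

Free-field spherical radiation: L_p = L_w − 10·log₁₀(4π·r²), r = 19.7 m.
4π·r² = 4877 m², 10·log₁₀ of that is 36.881 dB.
L_p = 90.5 − 36.881 = 53.62 dB.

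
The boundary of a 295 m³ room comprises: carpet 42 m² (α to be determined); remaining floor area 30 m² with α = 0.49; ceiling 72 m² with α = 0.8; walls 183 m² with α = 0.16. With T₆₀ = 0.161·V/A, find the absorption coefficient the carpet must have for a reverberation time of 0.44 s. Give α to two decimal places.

0.15

Required total absorption A = 0.161·295/0.44 = 107.94 m².
Absorption from the other surfaces = 30·0.49 + 72·0.8 + 183·0.16 = 101.58 m², so the carpet must supply 6.36 m² over 42 m².
α = 6.36/42 = 0.152.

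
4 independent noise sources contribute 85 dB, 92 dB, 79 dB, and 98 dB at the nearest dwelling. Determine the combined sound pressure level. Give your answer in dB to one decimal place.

99.2 dB

For uncorrelated sources the intensities add, so convert each level to linear form, sum, and take 10·log₁₀ of the total.
Σ 10^(L/10) = 10^(85/10) + 10^(92/10) + 10^(79/10) + 10^(98/10) = 8.290e+09.
L_total = 10·log₁₀(8.290e+09) = 99.19 dB.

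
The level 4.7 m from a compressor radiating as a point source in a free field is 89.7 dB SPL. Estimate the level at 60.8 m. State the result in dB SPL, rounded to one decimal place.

67.5 dB SPL

Point-source attenuation: ΔL = 20·log₁₀(r₂/r₁) = 20·log₁₀(60.8/4.7) = 22.236 dB.
L₂ = 89.7 − 20·log₁₀(60.8/4.7) = 89.7 − 22.236 = 67.46 dB SPL.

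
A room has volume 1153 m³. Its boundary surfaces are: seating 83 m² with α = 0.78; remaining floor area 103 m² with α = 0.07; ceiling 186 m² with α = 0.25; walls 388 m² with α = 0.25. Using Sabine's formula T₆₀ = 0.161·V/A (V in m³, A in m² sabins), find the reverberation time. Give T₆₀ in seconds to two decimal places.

Total absorption A = 83·0.78 + 103·0.07 + 186·0.25 + 388·0.25 = 215.45 m² sabins.
T₆₀ = 0.161·V/A = 0.161·1153/215.45 = 0.862 s.

0.86 s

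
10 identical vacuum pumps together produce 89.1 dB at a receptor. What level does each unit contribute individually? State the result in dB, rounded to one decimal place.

79.1 dB

Dividing the total intensity by 10 lowers the level by 10·log₁₀ 10 = 10.000 dB: L₁ = 89.1 − 10.000.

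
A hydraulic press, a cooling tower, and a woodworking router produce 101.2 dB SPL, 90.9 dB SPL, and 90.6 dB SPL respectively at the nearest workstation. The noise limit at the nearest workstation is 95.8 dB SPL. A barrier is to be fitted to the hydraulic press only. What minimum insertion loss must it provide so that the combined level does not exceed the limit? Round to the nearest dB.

10 dB

The untreated sources together contribute 10^(90.9/10) + 10^(90.6/10) = 2.378e+09, i.e. 93.76 dB SPL.
To meet 95.8 dB SPL overall, the treated hydraulic press may contribute at most 10^(95.8/10) − 2.378e+09 = 1.423e+09, i.e. 91.53 dB SPL.
So the hydraulic press must be reduced from 101.2 to 91.53 dB SPL: IL = 9.67 dB.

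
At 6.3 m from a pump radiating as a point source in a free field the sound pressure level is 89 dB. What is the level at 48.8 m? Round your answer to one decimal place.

71.2 dB

For a point source, L₂ = L₁ − 20·log₁₀(r₂/r₁).
L₂ = 89 − 20·log₁₀(48.8/6.3) = 89 − 17.782 = 71.22 dB.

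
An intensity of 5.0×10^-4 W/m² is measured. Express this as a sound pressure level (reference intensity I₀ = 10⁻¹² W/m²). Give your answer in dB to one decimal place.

Dividing by I₀ shifts the exponent by 12: I/I₀ = 5.0×10^8.
L = 10·(0.6990 + 8) = 86.99 dB.

87.0 dB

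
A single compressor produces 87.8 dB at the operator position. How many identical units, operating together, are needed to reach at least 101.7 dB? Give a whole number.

25

Need L₁ + 10·log₁₀ N ≥ 101.7, i.e. log₁₀ N ≥ 1.39.
N ≥ 10^(13.9/10) = 24.547, so N = 25.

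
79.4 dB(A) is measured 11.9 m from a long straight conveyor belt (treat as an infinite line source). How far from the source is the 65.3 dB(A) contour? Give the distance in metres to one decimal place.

305.9 m

For a line source L₁ − L₂ = 10·log₁₀(r₂/r₁), so r₂ = r₁·10^((L₁−L₂)/10).
r₂ = 11.9·10^((79.4−65.3)/10) = 11.9·10^(14.1/10) = 305.88 m.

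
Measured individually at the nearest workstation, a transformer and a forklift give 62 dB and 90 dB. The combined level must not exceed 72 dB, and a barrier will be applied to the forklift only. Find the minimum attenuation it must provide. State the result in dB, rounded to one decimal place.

The untreated sources together contribute 10^(62/10) = 1.585e+06, i.e. 62.00 dB.
The limit corresponds to 10^(72/10) = 1.585e+07; subtracting the fixed part leaves 1.426e+07 for the forklift, i.e. 71.54 dB.
So the forklift must be reduced from 90 to 71.54 dB: IL = 18.46 dB.

18.5 dB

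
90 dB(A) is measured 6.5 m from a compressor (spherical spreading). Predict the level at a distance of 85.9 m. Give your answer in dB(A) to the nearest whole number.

68 dB(A)

For a point source, L₂ = L₁ − 20·log₁₀(r₂/r₁).
L₂ = 90 − 20·log₁₀(85.9/6.5) = 90 − 22.422 = 67.58 dB(A).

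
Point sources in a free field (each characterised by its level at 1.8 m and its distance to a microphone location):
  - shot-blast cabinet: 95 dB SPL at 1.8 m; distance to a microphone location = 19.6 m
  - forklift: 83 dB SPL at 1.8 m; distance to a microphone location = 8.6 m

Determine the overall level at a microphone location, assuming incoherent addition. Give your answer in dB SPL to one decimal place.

75.5 dB SPL

Apply inverse-square spreading to bring every level to the receiver, then sum 10^(L/10).
shot-blast cabinet: 95 − 20·log₁₀(19.6/1.8) = 95 − 20.74 = 74.26 dB SPL.
forklift: 83 − 20·log₁₀(8.6/1.8) = 83 − 13.58 = 69.42 dB SPL.
Σ 10^(L/10) = 3.541e+07 → L_total = 10·log₁₀(3.541e+07) = 75.49 dB SPL.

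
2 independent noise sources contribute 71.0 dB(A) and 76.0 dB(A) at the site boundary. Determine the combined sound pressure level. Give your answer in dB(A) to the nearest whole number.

Incoherent sources combine by intensity addition: L_total = 10·log₁₀(Σ 10^(L_i/10)).
Σ 10^(L/10) = 10^(71.0/10) + 10^(76.0/10) = 5.240e+07.
L_total = 10·log₁₀(5.240e+07) = 77.19 dB(A).

77 dB(A)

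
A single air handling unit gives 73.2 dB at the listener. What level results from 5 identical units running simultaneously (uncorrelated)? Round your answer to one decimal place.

N identical incoherent sources raise the level by 10·log₁₀ N.
L_total = 73.2 + 10·log₁₀(5) = 73.2 + 6.990 = 80.19 dB.

80.2 dB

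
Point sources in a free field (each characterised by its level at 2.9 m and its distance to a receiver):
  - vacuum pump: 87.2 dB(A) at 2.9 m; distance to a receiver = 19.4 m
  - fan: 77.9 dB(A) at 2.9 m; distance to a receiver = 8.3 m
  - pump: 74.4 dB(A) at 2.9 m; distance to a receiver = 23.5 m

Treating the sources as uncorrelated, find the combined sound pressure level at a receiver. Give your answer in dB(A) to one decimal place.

72.9 dB(A)

First find each source's level at the receiver (point-source: −20·log₁₀(r/r_ref)), then combine on an intensity basis.
vacuum pump: 87.2 − 20·log₁₀(19.4/2.9) = 87.2 − 16.51 = 70.69 dB(A).
fan: 77.9 − 20·log₁₀(8.3/2.9) = 77.9 − 9.13 = 68.77 dB(A).
pump: 74.4 − 20·log₁₀(23.5/2.9) = 74.4 − 18.17 = 56.23 dB(A).
Σ 10^(L/10) = 1.967e+07 → L_total = 10·log₁₀(1.967e+07) = 72.94 dB(A).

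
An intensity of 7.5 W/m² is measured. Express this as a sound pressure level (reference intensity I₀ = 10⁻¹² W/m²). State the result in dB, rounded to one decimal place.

I/I₀ = 7.5/10⁻¹² = 7.5×10^12, and L = 10·log₁₀(I/I₀).
L = 10·(0.8751 + 12) = 128.75 dB.

128.8 dB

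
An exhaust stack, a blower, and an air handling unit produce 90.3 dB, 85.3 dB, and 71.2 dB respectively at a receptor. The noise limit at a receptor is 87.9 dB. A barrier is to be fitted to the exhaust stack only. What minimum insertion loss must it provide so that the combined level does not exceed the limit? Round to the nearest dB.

6 dB

The untreated sources together contribute 10^(85.3/10) + 10^(71.2/10) = 3.520e+08, i.e. 85.47 dB.
The limit corresponds to 10^(87.9/10) = 6.166e+08; subtracting the fixed part leaves 2.646e+08 for the exhaust stack, i.e. 84.23 dB.
So the exhaust stack must be reduced from 90.3 to 84.23 dB: IL = 6.07 dB.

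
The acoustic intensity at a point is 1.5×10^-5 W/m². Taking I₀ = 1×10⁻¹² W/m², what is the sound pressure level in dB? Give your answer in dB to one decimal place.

71.8 dB

I/I₀ = 1.5×10^-5/10⁻¹² = 1.5×10^7, and L = 10·log₁₀(I/I₀).
L = 10·(0.1761 + 7) = 71.76 dB.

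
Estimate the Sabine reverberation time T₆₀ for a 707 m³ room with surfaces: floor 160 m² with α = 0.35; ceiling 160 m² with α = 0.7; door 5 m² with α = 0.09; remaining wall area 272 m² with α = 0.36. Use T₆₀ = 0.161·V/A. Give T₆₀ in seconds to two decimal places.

0.43 s

Total absorption A = 160·0.35 + 160·0.7 + 5·0.09 + 272·0.36 = 266.37 m² sabins.
T₆₀ = 0.161·V/A = 0.161·707/266.37 = 0.427 s.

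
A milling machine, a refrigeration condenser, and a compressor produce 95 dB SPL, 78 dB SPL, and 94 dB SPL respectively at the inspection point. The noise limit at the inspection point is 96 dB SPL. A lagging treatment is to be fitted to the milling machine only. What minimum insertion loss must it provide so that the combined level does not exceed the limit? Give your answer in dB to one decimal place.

3.5 dB

The untreated sources together contribute 10^(78/10) + 10^(94/10) = 2.575e+09, i.e. 94.11 dB SPL.
The limit corresponds to 10^(96/10) = 3.981e+09; subtracting the fixed part leaves 1.406e+09 for the milling machine, i.e. 91.48 dB SPL.
Required insertion loss = 95 − 91.48 = 3.52 dB.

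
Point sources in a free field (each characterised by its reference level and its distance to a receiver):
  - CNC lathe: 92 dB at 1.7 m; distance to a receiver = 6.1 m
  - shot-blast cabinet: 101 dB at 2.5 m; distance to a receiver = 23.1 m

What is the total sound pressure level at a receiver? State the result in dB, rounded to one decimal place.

First find each source's level at the receiver (point-source: −20·log₁₀(r/r_ref)), then combine on an intensity basis.
CNC lathe: 92 − 20·log₁₀(6.1/1.7) = 92 − 11.10 = 80.90 dB.
shot-blast cabinet: 101 − 20·log₁₀(23.1/2.5) = 101 − 19.31 = 81.69 dB.
Σ 10^(L/10) = 2.705e+08 → L_total = 10·log₁₀(2.705e+08) = 84.32 dB.

84.3 dB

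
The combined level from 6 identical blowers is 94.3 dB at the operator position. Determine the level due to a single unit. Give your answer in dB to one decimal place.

For N identical incoherent sources L_total = L₁ + 10·log₁₀ N, so L₁ = 94.3 − 10·log₁₀(6) = 94.3 − 7.782.

86.5 dB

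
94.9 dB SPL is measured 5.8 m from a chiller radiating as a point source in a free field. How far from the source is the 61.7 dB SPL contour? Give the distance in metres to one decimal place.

265.1 m

Point-source spreading drops the level by 20·log₁₀(r₂/r₁); inverting, r₂/r₁ = 10^(ΔL/20).
r₂ = 5.8·10^((94.9−61.7)/20) = 5.8·10^(33.2/20) = 265.11 m.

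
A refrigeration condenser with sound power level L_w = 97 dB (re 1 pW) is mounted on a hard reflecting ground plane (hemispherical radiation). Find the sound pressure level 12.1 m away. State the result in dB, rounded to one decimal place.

67.4 dB

L_p = L_w − 10·log₁₀(2π·r²) with r = 12.1 m.
2π·r² = 919.9 m², 10·log₁₀ of that is 29.638 dB.
L_p = 97 − 29.638 = 67.36 dB.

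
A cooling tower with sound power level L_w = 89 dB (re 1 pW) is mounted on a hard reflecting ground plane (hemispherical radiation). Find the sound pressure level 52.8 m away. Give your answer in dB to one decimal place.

46.6 dB

Free-field hemispherical radiation: L_p = L_w − 10·log₁₀(2π·r²), r = 52.8 m.
2π·r² = 1.752e+04 m², 10·log₁₀ of that is 42.434 dB.
L_p = 89 − 42.434 = 46.57 dB.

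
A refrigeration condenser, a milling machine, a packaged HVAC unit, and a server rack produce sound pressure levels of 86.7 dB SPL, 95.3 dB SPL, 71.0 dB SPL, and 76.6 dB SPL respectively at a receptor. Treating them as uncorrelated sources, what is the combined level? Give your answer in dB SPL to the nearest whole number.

96 dB SPL

For uncorrelated sources the intensities add, so convert each level to linear form, sum, and take 10·log₁₀ of the total.
Σ 10^(L/10) = 10^(86.7/10) + 10^(95.3/10) + 10^(71.0/10) + 10^(76.6/10) = 3.914e+09.
L_total = 10·log₁₀(3.914e+09) = 95.93 dB SPL.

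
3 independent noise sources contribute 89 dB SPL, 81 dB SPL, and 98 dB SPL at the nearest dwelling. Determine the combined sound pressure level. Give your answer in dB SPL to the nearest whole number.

99 dB SPL

For uncorrelated sources the intensities add, so convert each level to linear form, sum, and take 10·log₁₀ of the total.
Σ 10^(L/10) = 10^(89/10) + 10^(81/10) + 10^(98/10) = 7.230e+09.
L_total = 10·log₁₀(7.230e+09) = 98.59 dB SPL.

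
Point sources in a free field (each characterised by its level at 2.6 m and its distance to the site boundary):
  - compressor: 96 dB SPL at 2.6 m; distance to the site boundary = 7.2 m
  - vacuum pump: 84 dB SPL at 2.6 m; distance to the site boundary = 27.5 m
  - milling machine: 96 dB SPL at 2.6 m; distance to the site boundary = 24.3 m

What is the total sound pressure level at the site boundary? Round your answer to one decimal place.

Apply inverse-square spreading to bring every level to the receiver, then sum 10^(L/10).
compressor: 96 − 20·log₁₀(7.2/2.6) = 96 − 8.85 = 87.15 dB SPL.
vacuum pump: 84 − 20·log₁₀(27.5/2.6) = 84 − 20.49 = 63.51 dB SPL.
milling machine: 96 − 20·log₁₀(24.3/2.6) = 96 − 19.41 = 76.59 dB SPL.
Σ 10^(L/10) = 5.670e+08 → L_total = 10·log₁₀(5.670e+08) = 87.54 dB SPL.

87.5 dB SPL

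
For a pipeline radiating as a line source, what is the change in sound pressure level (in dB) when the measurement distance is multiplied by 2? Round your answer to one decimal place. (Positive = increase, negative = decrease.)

A line source loses 3 dB per doubling of distance; generally ΔL = −10·log₁₀(r₂/r₁).
ΔL = −10·log₁₀(2) = -3.01 dB.

-3.0 dB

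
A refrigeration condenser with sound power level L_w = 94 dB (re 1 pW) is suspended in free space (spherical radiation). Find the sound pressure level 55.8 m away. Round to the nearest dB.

48 dB

Free-field spherical radiation: L_p = L_w − 10·log₁₀(4π·r²), r = 55.8 m.
4π·r² = 3.913e+04 m², 10·log₁₀ of that is 45.925 dB.
L_p = 94 − 45.925 = 48.08 dB.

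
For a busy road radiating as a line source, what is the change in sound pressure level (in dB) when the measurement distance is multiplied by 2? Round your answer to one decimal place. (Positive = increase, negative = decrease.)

-3.0 dB

Line-source spreading: ΔL = −10·log₁₀(r₂/r₁).
ΔL = −10·log₁₀(2) = -3.01 dB.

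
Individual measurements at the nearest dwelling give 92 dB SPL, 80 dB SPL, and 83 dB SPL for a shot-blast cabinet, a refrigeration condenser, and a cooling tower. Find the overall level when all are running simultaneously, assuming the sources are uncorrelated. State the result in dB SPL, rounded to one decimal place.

For uncorrelated sources the intensities add, so convert each level to linear form, sum, and take 10·log₁₀ of the total.
Σ 10^(L/10) = 10^(92/10) + 10^(80/10) + 10^(83/10) = 1.884e+09.
L_total = 10·log₁₀(1.884e+09) = 92.75 dB SPL.

92.8 dB SPL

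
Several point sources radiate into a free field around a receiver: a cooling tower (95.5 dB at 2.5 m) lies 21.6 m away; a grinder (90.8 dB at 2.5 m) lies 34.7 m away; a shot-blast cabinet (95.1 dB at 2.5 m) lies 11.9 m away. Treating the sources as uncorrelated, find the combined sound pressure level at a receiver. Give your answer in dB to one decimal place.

82.9 dB

First find each source's level at the receiver (point-source: −20·log₁₀(r/r_ref)), then combine on an intensity basis.
cooling tower: 95.5 − 20·log₁₀(21.6/2.5) = 95.5 − 18.73 = 76.77 dB.
grinder: 90.8 − 20·log₁₀(34.7/2.5) = 90.8 − 22.85 = 67.95 dB.
shot-blast cabinet: 95.1 − 20·log₁₀(11.9/2.5) = 95.1 − 13.55 = 81.55 dB.
Σ 10^(L/10) = 1.966e+08 → L_total = 10·log₁₀(1.966e+08) = 82.94 dB.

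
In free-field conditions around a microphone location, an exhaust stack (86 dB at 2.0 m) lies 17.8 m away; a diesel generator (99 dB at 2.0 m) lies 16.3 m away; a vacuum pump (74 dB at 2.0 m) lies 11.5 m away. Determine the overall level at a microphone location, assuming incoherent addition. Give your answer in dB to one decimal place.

81.0 dB

First find each source's level at the receiver (point-source: −20·log₁₀(r/r_ref)), then combine on an intensity basis.
exhaust stack: 86 − 20·log₁₀(17.8/2.0) = 86 − 18.99 = 67.01 dB.
diesel generator: 99 − 20·log₁₀(16.3/2.0) = 99 − 18.22 = 80.78 dB.
vacuum pump: 74 − 20·log₁₀(11.5/2.0) = 74 − 15.19 = 58.81 dB.
Σ 10^(L/10) = 1.254e+08 → L_total = 10·log₁₀(1.254e+08) = 80.98 dB.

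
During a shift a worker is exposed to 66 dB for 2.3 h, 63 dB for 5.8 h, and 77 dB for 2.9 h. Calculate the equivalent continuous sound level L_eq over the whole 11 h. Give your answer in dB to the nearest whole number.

L_eq = 10·log₁₀[(1/T)·Σ tᵢ·10^(Lᵢ/10)] with T = 11 h.
Σ tᵢ·10^(Lᵢ/10) = 2.3·10^(66/10) + 5.8·10^(63/10) + 2.9·10^(77/10) = 1.661e+08.
L_eq = 10·log₁₀(1.661e+08/11) = 71.79 dB.

72 dB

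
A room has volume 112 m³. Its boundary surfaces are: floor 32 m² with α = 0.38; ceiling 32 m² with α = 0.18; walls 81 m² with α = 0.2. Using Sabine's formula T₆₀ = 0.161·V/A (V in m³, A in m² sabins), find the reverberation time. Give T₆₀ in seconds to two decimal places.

0.53 s

Summing Sᵢαᵢ: 32·0.38 + 32·0.18 + 81·0.2 = 34.12 m².
T₆₀ = 0.161 × 112 / 34.12 = 0.528 s.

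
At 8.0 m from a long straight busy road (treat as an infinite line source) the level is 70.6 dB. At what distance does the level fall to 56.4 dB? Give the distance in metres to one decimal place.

210.4 m

Line-source spreading drops the level by 10·log₁₀(r₂/r₁); inverting, r₂/r₁ = 10^(ΔL/10).
r₂ = 8.0·10^((70.6−56.4)/10) = 8.0·10^(14.2/10) = 210.42 m.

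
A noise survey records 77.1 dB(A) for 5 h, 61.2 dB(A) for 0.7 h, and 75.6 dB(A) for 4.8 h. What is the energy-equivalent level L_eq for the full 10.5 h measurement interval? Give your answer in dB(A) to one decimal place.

76.1 dB(A)

The energy average is taken in the linear domain: L_eq = 10·log₁₀[(Σ tᵢ·10^(Lᵢ/10))/T], T = 10.5 h.
Σ tᵢ·10^(Lᵢ/10) = 5·10^(77.1/10) + 0.7·10^(61.2/10) + 4.8·10^(75.6/10) = 4.316e+08.
L_eq = 10·log₁₀(4.316e+08/10.5) = 76.14 dB(A).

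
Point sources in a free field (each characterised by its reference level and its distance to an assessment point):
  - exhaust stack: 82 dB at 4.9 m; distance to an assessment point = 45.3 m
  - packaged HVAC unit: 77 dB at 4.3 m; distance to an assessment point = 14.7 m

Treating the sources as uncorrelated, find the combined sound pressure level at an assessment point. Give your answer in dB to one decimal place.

67.9 dB

Apply inverse-square spreading to bring every level to the receiver, then sum 10^(L/10).
exhaust stack: 82 − 20·log₁₀(45.3/4.9) = 82 − 19.32 = 62.68 dB.
packaged HVAC unit: 77 − 20·log₁₀(14.7/4.3) = 77 − 10.68 = 66.32 dB.
Σ 10^(L/10) = 6.143e+06 → L_total = 10·log₁₀(6.143e+06) = 67.88 dB.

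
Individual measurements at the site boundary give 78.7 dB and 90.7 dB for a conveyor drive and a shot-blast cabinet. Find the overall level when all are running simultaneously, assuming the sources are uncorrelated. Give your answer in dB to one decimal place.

91.0 dB

Incoherent sources combine by intensity addition: L_total = 10·log₁₀(Σ 10^(L_i/10)).
Σ 10^(L/10) = 10^(78.7/10) + 10^(90.7/10) = 1.249e+09.
L_total = 10·log₁₀(1.249e+09) = 90.97 dB.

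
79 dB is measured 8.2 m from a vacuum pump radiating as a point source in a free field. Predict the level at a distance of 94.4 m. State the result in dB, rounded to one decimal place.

Point-source attenuation: ΔL = 20·log₁₀(r₂/r₁) = 20·log₁₀(94.4/8.2) = 21.223 dB.
L₂ = 79 − 20·log₁₀(94.4/8.2) = 79 − 21.223 = 57.78 dB.

57.8 dB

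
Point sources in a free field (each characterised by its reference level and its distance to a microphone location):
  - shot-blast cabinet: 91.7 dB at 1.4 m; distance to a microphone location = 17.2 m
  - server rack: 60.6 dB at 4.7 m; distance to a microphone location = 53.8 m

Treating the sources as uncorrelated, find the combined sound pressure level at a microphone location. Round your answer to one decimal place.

Apply inverse-square spreading to bring every level to the receiver, then sum 10^(L/10).
shot-blast cabinet: 91.7 − 20·log₁₀(17.2/1.4) = 91.7 − 21.79 = 69.91 dB.
server rack: 60.6 − 20·log₁₀(53.8/4.7) = 60.6 − 21.17 = 39.43 dB.
Σ 10^(L/10) = 9.808e+06 → L_total = 10·log₁₀(9.808e+06) = 69.92 dB.

69.9 dB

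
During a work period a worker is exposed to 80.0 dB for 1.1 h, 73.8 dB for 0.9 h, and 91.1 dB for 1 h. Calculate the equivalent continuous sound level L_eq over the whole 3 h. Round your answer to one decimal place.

The energy average is taken in the linear domain: L_eq = 10·log₁₀[(Σ tᵢ·10^(Lᵢ/10))/T], T = 3 h.
Σ tᵢ·10^(Lᵢ/10) = 1.1·10^(80.0/10) + 0.9·10^(73.8/10) + 1·10^(91.1/10) = 1.420e+09.
L_eq = 10·log₁₀(1.420e+09/3) = 86.75 dB.

86.8 dB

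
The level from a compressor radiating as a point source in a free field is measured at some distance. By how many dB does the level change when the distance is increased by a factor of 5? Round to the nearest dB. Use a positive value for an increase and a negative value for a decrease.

-14 dB

Point-source spreading: ΔL = −20·log₁₀(r₂/r₁).
ΔL = −20·log₁₀(5) = -13.98 dB.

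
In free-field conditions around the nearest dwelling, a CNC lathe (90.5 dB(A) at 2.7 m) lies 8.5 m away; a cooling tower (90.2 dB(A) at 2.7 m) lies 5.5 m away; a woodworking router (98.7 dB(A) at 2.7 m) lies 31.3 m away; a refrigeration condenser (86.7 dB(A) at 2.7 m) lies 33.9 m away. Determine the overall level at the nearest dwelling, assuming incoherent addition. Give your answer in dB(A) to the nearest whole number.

86 dB(A)

First find each source's level at the receiver (point-source: −20·log₁₀(r/r_ref)), then combine on an intensity basis.
CNC lathe: 90.5 − 20·log₁₀(8.5/2.7) = 90.5 − 9.96 = 80.54 dB(A).
cooling tower: 90.2 − 20·log₁₀(5.5/2.7) = 90.2 − 6.18 = 84.02 dB(A).
woodworking router: 98.7 − 20·log₁₀(31.3/2.7) = 98.7 − 21.28 = 77.42 dB(A).
refrigeration condenser: 86.7 − 20·log₁₀(33.9/2.7) = 86.7 − 21.98 = 64.72 dB(A).
Σ 10^(L/10) = 4.237e+08 → L_total = 10·log₁₀(4.237e+08) = 86.27 dB(A).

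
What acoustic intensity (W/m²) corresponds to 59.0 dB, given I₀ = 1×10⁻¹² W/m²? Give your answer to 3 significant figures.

L = 10·log₁₀(I/I₀) ⇒ I = I₀·10^(L/10) = 10⁻¹² × 10^5.90.

7.94e-07 W/m²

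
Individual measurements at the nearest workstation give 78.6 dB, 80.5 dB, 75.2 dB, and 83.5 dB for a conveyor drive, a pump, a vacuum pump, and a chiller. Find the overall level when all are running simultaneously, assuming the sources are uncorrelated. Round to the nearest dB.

For uncorrelated sources the intensities add, so convert each level to linear form, sum, and take 10·log₁₀ of the total.
Σ 10^(L/10) = 10^(78.6/10) + 10^(80.5/10) + 10^(75.2/10) + 10^(83.5/10) = 4.416e+08.
L_total = 10·log₁₀(4.416e+08) = 86.45 dB.

86 dB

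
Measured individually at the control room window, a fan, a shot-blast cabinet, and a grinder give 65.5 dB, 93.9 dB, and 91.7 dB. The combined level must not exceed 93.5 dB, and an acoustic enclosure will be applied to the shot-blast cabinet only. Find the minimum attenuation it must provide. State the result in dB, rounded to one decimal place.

Everything except the shot-blast cabinet sums to 10^(65.5/10) + 10^(91.7/10) = 1.483e+09 in linear terms, 91.71 dB.
To meet 93.5 dB overall, the treated shot-blast cabinet may contribute at most 10^(93.5/10) − 1.483e+09 = 7.561e+08, i.e. 88.79 dB.
So the shot-blast cabinet must be reduced from 93.9 to 88.79 dB: IL = 5.11 dB.

5.1 dB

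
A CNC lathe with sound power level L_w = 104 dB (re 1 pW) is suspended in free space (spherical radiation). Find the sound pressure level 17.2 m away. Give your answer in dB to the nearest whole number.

The power spreads over a sphere of area 4π·r², so L_p = L_w − 10·log₁₀(4π·r²).
4π·r² = 3718 m², 10·log₁₀ of that is 35.703 dB.
L_p = 104 − 35.703 = 68.30 dB.

68 dB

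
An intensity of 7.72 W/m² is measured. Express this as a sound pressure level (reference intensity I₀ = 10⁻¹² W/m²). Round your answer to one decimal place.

128.9 dB

Dividing by I₀ shifts the exponent by 12: I/I₀ = 7.72×10^12.
L = 10·(0.8876 + 12) = 128.88 dB.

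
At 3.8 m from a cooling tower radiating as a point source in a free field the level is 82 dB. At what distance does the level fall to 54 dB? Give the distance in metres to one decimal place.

95.5 m

The 28.0 dB drop corresponds to a distance ratio of 10^(28.0/20) for a point source.
r₂ = 3.8·10^((82−54)/20) = 3.8·10^(28.0/20) = 95.45 m.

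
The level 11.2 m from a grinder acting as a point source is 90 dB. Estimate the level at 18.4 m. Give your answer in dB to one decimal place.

85.7 dB

Spherical spreading from a point source gives a 20·log₁₀(r₂/r₁) drop.
L₂ = 90 − 20·log₁₀(18.4/11.2) = 90 − 4.312 = 85.69 dB.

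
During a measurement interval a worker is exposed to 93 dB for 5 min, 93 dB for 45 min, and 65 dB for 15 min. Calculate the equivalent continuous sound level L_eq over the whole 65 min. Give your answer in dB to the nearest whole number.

The energy average is taken in the linear domain: L_eq = 10·log₁₀[(Σ tᵢ·10^(Lᵢ/10))/T], T = 65 min.
Σ tᵢ·10^(Lᵢ/10) = 5·10^(93/10) + 45·10^(93/10) + 15·10^(65/10) = 9.981e+10.
L_eq = 10·log₁₀(9.981e+10/65) = 91.86 dB.

92 dB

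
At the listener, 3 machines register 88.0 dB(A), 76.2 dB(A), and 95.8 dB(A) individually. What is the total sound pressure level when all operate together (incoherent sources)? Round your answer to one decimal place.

For uncorrelated sources the intensities add, so convert each level to linear form, sum, and take 10·log₁₀ of the total.
Σ 10^(L/10) = 10^(88.0/10) + 10^(76.2/10) + 10^(95.8/10) = 4.475e+09.
L_total = 10·log₁₀(4.475e+09) = 96.51 dB(A).

96.5 dB(A)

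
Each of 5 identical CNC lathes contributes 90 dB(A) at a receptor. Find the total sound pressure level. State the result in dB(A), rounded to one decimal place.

97.0 dB(A)

L_total = L₁ + 10·log₁₀ N for N identical incoherent sources.
L_total = 90 + 10·log₁₀(5) = 90 + 6.990 = 96.99 dB(A).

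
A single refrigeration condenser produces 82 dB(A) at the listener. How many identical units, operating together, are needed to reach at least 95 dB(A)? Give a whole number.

The shortfall is 95 − 82 = 13.0 dB, and N units add 10·log₁₀ N, so need 10·log₁₀ N ≥ 13.0.
N ≥ 10^(13.0/10) = 19.953, so N = 20.

20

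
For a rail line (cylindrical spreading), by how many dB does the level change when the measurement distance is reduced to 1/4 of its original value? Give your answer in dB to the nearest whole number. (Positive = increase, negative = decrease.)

With cylindrical spreading the level changes by −10·log₁₀(r₂/r₁).
ΔL = −10·log₁₀(0.25) = +6.02 dB.

+6 dB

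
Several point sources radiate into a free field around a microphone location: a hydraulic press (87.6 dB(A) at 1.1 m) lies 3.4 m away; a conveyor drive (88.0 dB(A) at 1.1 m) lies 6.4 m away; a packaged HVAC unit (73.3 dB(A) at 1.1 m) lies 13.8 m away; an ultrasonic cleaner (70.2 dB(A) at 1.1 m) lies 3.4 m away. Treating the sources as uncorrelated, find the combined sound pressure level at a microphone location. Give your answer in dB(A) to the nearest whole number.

Apply inverse-square spreading to bring every level to the receiver, then sum 10^(L/10).
hydraulic press: 87.6 − 20·log₁₀(3.4/1.1) = 87.6 − 9.80 = 77.80 dB(A).
conveyor drive: 88.0 − 20·log₁₀(6.4/1.1) = 88.0 − 15.30 = 72.70 dB(A).
packaged HVAC unit: 73.3 − 20·log₁₀(13.8/1.1) = 73.3 − 21.97 = 51.33 dB(A).
ultrasonic cleaner: 70.2 − 20·log₁₀(3.4/1.1) = 70.2 − 9.80 = 60.40 dB(A).
Σ 10^(L/10) = 8.010e+07 → L_total = 10·log₁₀(8.010e+07) = 79.04 dB(A).

79 dB(A)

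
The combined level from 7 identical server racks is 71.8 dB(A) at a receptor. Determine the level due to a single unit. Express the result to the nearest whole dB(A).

Dividing the total intensity by 7 lowers the level by 10·log₁₀ 7 = 8.451 dB: L₁ = 71.8 − 8.451.

63 dB(A)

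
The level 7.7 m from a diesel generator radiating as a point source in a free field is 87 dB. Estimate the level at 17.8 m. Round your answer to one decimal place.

79.7 dB

For a point source, L₂ = L₁ − 20·log₁₀(r₂/r₁).
L₂ = 87 − 20·log₁₀(17.8/7.7) = 87 − 7.279 = 79.72 dB.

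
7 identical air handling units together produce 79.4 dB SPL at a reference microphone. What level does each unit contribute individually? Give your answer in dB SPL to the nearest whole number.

71 dB SPL

Dividing the total intensity by 7 lowers the level by 10·log₁₀ 7 = 8.451 dB: L₁ = 79.4 − 8.451.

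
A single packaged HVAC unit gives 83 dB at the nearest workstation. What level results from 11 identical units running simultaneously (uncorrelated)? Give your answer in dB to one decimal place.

L_total = L₁ + 10·log₁₀ N for N identical incoherent sources.
L_total = 83 + 10·log₁₀(11) = 83 + 10.414 = 93.41 dB.

93.4 dB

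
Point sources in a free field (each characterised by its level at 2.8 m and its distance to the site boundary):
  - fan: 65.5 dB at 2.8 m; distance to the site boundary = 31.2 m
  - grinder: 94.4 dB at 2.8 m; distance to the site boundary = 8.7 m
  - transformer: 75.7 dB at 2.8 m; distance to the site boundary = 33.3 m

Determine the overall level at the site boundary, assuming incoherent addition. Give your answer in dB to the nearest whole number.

85 dB

First find each source's level at the receiver (point-source: −20·log₁₀(r/r_ref)), then combine on an intensity basis.
fan: 65.5 − 20·log₁₀(31.2/2.8) = 65.5 − 20.94 = 44.56 dB.
grinder: 94.4 − 20·log₁₀(8.7/2.8) = 94.4 − 9.85 = 84.55 dB.
transformer: 75.7 − 20·log₁₀(33.3/2.8) = 75.7 − 21.51 = 54.19 dB.
Σ 10^(L/10) = 2.856e+08 → L_total = 10·log₁₀(2.856e+08) = 84.56 dB.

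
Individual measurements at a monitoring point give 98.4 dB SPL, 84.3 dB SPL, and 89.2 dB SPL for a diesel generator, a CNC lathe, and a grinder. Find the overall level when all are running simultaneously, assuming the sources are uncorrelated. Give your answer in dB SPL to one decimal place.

For uncorrelated sources the intensities add, so convert each level to linear form, sum, and take 10·log₁₀ of the total.
Σ 10^(L/10) = 10^(98.4/10) + 10^(84.3/10) + 10^(89.2/10) = 8.019e+09.
L_total = 10·log₁₀(8.019e+09) = 99.04 dB SPL.

99.0 dB SPL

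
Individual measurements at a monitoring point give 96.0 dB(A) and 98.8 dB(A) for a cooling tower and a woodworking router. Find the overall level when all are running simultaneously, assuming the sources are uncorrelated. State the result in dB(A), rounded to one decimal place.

100.6 dB(A)

Incoherent sources combine by intensity addition: L_total = 10·log₁₀(Σ 10^(L_i/10)).
Σ 10^(L/10) = 10^(96.0/10) + 10^(98.8/10) = 1.157e+10.
L_total = 10·log₁₀(1.157e+10) = 100.63 dB(A).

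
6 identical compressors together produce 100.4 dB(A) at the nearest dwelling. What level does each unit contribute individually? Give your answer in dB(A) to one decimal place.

92.6 dB(A)

Dividing the total intensity by 6 lowers the level by 10·log₁₀ 6 = 7.782 dB: L₁ = 100.4 − 7.782.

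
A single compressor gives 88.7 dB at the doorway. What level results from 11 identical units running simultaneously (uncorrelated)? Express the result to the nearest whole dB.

99 dB

N identical incoherent sources raise the level by 10·log₁₀ N.
L_total = 88.7 + 10·log₁₀(11) = 88.7 + 10.414 = 99.11 dB.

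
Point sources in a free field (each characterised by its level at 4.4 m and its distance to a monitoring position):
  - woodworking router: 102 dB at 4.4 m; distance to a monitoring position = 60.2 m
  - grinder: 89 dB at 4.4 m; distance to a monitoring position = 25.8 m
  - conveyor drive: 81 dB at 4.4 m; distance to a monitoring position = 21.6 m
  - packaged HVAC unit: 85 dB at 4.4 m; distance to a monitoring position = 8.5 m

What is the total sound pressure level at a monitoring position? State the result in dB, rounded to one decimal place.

83.0 dB

First find each source's level at the receiver (point-source: −20·log₁₀(r/r_ref)), then combine on an intensity basis.
woodworking router: 102 − 20·log₁₀(60.2/4.4) = 102 − 22.72 = 79.28 dB.
grinder: 89 − 20·log₁₀(25.8/4.4) = 89 − 15.36 = 73.64 dB.
conveyor drive: 81 − 20·log₁₀(21.6/4.4) = 81 − 13.82 = 67.18 dB.
packaged HVAC unit: 85 − 20·log₁₀(8.5/4.4) = 85 − 5.72 = 79.28 dB.
Σ 10^(L/10) = 1.977e+08 → L_total = 10·log₁₀(1.977e+08) = 82.96 dB.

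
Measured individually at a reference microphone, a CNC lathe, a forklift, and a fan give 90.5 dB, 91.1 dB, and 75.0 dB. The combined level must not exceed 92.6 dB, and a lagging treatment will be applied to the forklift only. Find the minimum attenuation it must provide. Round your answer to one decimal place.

Everything except the forklift sums to 10^(90.5/10) + 10^(75.0/10) = 1.154e+09 in linear terms, 90.62 dB.
The limit corresponds to 10^(92.6/10) = 1.820e+09; subtracting the fixed part leaves 6.661e+08 for the forklift, i.e. 88.24 dB.
So the forklift must be reduced from 91.1 to 88.24 dB: IL = 2.86 dB.

2.9 dB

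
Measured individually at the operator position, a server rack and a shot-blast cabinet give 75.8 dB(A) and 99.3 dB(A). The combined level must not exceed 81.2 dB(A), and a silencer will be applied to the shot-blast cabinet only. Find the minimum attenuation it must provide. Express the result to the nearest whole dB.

20 dB

The untreated sources together contribute 10^(75.8/10) = 3.802e+07, i.e. 75.80 dB(A).
The limit corresponds to 10^(81.2/10) = 1.318e+08; subtracting the fixed part leaves 9.381e+07 for the shot-blast cabinet, i.e. 79.72 dB(A).
So the shot-blast cabinet must be reduced from 99.3 to 79.72 dB(A): IL = 19.58 dB.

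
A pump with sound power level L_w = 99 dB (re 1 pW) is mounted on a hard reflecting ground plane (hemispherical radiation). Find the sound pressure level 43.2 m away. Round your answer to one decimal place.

L_p = L_w − 10·log₁₀(2π·r²) with r = 43.2 m.
2π·r² = 1.173e+04 m², 10·log₁₀ of that is 40.691 dB.
L_p = 99 − 40.691 = 58.31 dB.

58.3 dB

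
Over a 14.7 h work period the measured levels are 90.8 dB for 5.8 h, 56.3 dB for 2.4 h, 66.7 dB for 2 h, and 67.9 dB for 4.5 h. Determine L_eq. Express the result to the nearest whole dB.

87 dB

Weight each interval's intensity by its duration and average over T = 14.7 h:
Σ tᵢ·10^(Lᵢ/10) = 5.8·10^(90.8/10) + 2.4·10^(56.3/10) + 2·10^(66.7/10) + 4.5·10^(67.9/10) = 7.011e+09.
L_eq = 10·log₁₀(7.011e+09/14.7) = 86.78 dB.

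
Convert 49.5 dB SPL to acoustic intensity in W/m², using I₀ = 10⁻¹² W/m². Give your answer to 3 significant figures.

8.91e-08 W/m²

I/I₀ = 10^(49.5/10) = 8.913e+04, so I = 8.913e+04 × 10⁻¹² W/m².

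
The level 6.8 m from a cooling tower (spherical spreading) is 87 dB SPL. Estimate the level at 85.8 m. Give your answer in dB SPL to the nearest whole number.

For a point source, L₂ = L₁ − 20·log₁₀(r₂/r₁).
L₂ = 87 − 20·log₁₀(85.8/6.8) = 87 − 22.020 = 64.98 dB SPL.

65 dB SPL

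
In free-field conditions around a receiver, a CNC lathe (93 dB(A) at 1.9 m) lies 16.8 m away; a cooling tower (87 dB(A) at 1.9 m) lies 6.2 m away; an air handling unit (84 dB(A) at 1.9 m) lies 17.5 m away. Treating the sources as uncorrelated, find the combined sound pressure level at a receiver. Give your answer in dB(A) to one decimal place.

Apply inverse-square spreading to bring every level to the receiver, then sum 10^(L/10).
CNC lathe: 93 − 20·log₁₀(16.8/1.9) = 93 − 18.93 = 74.07 dB(A).
cooling tower: 87 − 20·log₁₀(6.2/1.9) = 87 − 10.27 = 76.73 dB(A).
air handling unit: 84 − 20·log₁₀(17.5/1.9) = 84 − 19.29 = 64.71 dB(A).
Σ 10^(L/10) = 7.555e+07 → L_total = 10·log₁₀(7.555e+07) = 78.78 dB(A).

78.8 dB(A)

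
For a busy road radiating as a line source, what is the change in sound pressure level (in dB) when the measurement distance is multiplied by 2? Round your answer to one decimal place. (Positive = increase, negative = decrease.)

-3.0 dB

With cylindrical spreading the level changes by −10·log₁₀(r₂/r₁).
ΔL = −10·log₁₀(2) = -3.01 dB.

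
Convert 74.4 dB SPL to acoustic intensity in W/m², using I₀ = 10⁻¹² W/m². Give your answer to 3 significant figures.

2.75e-05 W/m²

L = 10·log₁₀(I/I₀) ⇒ I = I₀·10^(L/10) = 10⁻¹² × 10^7.44.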